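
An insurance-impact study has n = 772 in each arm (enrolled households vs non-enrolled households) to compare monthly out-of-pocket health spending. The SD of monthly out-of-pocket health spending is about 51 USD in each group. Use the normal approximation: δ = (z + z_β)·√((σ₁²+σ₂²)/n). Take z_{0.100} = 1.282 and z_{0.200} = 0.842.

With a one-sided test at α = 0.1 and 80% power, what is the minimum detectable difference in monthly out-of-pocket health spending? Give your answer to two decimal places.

Minimum detectable difference ≈ 5.51 USD

δ = (z_α + z_β) · √((σ₁²+σ₂²)/n)
  = (1.282 + 0.842) · √(5202/772)
  = 2.124 · √6.7383
  = 2.124 · 2.5958
  = 5.5135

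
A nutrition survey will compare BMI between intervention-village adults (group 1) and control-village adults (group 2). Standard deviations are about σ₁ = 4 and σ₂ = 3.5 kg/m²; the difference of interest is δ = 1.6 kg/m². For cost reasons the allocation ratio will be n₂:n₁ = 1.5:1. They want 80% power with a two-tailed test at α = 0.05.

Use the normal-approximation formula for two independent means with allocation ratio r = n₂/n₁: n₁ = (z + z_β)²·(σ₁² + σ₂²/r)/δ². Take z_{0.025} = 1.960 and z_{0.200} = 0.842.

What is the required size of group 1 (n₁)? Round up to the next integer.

n₁ = (z_{α/2} + z_β)² · (σ₁² + σ₂²/r) / δ²
   = (1.960 + 0.842)² · (4² + 3.5²/1.5) / 1.6²
   = 7.8512 · (16 + 8.1667) / 2.56
   = 7.8512 · 24.1667 / 2.56
   = 74.12
Round up → n₁ = 75; n₂ = r·n₁ = 1.5 × 75 = 113.

n₁ = 75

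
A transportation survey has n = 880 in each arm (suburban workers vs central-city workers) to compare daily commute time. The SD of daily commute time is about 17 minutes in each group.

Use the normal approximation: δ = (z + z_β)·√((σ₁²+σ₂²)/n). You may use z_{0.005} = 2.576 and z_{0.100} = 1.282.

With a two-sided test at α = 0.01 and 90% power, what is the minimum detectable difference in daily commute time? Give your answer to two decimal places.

Minimum detectable difference ≈ 3.13 minutes

δ = (z_{α/2} + z_β) · √((σ₁²+σ₂²)/n)
  = (2.576 + 1.282) · √(578/880)
  = 3.858 · √0.65682
  = 3.858 · 0.8104
  = 3.1267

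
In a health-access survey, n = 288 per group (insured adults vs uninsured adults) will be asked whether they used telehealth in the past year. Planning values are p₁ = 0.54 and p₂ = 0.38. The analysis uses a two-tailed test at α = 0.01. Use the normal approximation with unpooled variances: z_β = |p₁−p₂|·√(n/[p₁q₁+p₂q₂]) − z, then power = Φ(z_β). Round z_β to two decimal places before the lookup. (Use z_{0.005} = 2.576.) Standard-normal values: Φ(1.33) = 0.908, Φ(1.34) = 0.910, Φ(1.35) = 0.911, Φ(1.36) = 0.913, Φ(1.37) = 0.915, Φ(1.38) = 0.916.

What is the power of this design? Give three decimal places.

z_β = |p₁−p₂|·√(n/[p₁q₁+p₂q₂]) − z_{α/2}
    = 0.16 · √(288/0.4840) − 2.576
    = 0.16 · 24.3935 − 2.576
    = 3.9030 − 2.576 = 1.3270 → 1.33
Power = Φ(1.33) = 0.908.

Power ≈ 0.908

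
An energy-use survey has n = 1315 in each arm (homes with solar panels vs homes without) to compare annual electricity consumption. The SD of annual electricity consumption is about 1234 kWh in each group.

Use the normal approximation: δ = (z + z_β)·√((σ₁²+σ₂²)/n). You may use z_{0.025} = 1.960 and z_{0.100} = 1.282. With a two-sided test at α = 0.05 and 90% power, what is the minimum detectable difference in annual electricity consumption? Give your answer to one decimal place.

Minimum detectable difference ≈ 156.0 kWh

δ = (z_{α/2} + z_β) · √((σ₁²+σ₂²)/n)
  = (1.960 + 1.282) · √(3045512/1315)
  = 3.242 · √2316.0
  = 3.242 · 48.1246
  = 156.0200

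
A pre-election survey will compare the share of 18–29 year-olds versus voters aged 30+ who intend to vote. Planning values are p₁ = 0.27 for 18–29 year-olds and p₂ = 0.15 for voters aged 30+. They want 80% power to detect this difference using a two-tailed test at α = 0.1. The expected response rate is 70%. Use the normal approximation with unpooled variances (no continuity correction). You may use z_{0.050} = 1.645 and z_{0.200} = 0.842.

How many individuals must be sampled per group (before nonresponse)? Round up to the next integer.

n = (z_{α/2} + z_β)² · [p₁(1−p₁) + p₂(1−p₂)] / (p₁ − p₂)²
  = (1.645 + 0.842)² · (0.27·0.73 + 0.15·0.85) / (0.12)²
  = (2.487)² · (0.1971 + 0.1275) / 0.0144
  = 6.1852 · 0.3246 / 0.0144
  = 139.42
Adjust for 70% response: 139.42 / 0.70 = 199.18.
Round up → n = 200 per group.

n = 200 per group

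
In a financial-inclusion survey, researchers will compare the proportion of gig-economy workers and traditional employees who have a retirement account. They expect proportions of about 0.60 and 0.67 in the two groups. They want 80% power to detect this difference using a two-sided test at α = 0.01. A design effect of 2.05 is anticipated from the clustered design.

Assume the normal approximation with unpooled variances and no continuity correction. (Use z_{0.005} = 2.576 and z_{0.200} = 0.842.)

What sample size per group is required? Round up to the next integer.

n = 2254 per group

n = (z_{α/2} + z_β)² · [p₁(1−p₁) + p₂(1−p₂)] / (p₁ − p₂)²
  = (2.576 + 0.842)² · (0.60·0.40 + 0.67·0.33) / (-0.07)²
  = (3.418)² · (0.2400 + 0.2211) / 0.0049
  = 11.6827 · 0.4611 / 0.0049
  = 1099.37
Design effect: 2.05 × 1099.37 = 2253.70.
Round up → n = 2254 per group.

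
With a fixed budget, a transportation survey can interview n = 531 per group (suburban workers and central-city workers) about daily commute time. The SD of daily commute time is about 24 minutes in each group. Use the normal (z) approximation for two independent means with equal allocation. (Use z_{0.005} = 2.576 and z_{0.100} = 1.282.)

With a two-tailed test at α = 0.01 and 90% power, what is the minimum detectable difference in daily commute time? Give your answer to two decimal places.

Minimum detectable difference ≈ 5.68 minutes

δ = (z_{α/2} + z_β) · √((σ₁²+σ₂²)/n)
  = (2.576 + 1.282) · √(1152/531)
  = 3.858 · √2.1695
  = 3.858 · 1.4729
  = 5.6825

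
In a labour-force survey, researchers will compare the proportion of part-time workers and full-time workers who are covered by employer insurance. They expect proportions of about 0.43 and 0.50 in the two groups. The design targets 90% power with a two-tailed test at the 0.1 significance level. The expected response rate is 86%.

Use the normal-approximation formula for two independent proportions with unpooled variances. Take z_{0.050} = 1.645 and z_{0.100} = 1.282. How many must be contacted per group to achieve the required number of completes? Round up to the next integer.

n = (z_{α/2} + z_β)² · [p₁(1−p₁) + p₂(1−p₂)] / (p₁ − p₂)²
  = (1.645 + 1.282)² · (0.43·0.57 + 0.50·0.50) / (-0.07)²
  = (2.927)² · (0.2451 + 0.2500) / 0.0049
  = 8.5673 · 0.4951 / 0.0049
  = 865.65
Adjust for 86% response: 865.65 / 0.86 = 1006.57.
Round up → n = 1007 per group.

n = 1007 per group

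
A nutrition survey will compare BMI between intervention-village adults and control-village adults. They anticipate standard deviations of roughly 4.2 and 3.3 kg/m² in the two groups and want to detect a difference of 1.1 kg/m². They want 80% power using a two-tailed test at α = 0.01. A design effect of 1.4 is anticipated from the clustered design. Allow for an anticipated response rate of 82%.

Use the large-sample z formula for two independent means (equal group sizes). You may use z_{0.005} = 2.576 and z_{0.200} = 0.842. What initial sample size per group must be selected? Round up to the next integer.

n = 471 per group

n = (z_{α/2} + z_β)² · (σ₁² + σ₂²) / δ²
  = (2.576 + 0.842)² · (4.2² + 3.3² = 28.53) / 1.1²
  = 11.6827 · 28.53 / 1.21
  = 275.46
Design effect: 1.4 × 275.46 = 385.65.
Adjust for 82% response: 385.65 / 0.82 = 470.30.
Round up → n = 471 per group.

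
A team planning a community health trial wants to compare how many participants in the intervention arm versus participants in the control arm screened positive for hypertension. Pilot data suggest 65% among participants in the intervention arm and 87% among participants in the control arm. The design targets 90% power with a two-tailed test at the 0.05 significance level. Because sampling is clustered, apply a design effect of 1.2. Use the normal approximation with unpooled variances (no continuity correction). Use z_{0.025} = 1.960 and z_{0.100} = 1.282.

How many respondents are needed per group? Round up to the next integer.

n = (z_{α/2} + z_β)² · [p₁(1−p₁) + p₂(1−p₂)] / (p₁ − p₂)²
  = (1.960 + 1.282)² · (0.65·0.35 + 0.87·0.13) / (-0.22)²
  = (3.242)² · (0.2275 + 0.1131) / 0.0484
  = 10.5106 · 0.3406 / 0.0484
  = 73.96
Design effect: 1.2 × 73.96 = 88.76.
Round up → n = 89 per group.

n = 89 per group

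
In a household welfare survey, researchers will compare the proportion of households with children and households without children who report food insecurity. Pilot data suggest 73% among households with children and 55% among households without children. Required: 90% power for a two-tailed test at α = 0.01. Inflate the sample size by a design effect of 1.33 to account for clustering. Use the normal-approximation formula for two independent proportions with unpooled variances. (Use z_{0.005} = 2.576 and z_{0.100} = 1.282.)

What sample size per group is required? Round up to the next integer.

n = 272 per group

n = (z_{α/2} + z_β)² · [p₁(1−p₁) + p₂(1−p₂)] / (p₁ − p₂)²
  = (2.576 + 1.282)² · (0.73·0.27 + 0.55·0.45) / (0.18)²
  = (3.858)² · (0.1971 + 0.2475) / 0.0324
  = 14.8842 · 0.4446 / 0.0324
  = 204.24
Design effect: 1.33 × 204.24 = 271.64.
Round up → n = 272 per group.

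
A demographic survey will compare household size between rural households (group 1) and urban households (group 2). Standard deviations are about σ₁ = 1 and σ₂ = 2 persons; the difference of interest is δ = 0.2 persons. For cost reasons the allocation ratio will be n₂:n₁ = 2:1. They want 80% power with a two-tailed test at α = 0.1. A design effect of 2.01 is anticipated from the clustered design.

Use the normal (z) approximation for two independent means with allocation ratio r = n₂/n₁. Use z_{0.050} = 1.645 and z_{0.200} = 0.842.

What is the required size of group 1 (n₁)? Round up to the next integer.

n₁ = 933

n₁ = (z_{α/2} + z_β)² · (σ₁² + σ₂²/r) / δ²
   = (1.645 + 0.842)² · (1² + 2²/2) / 0.2²
   = 6.1852 · (1 + 2) / 0.04
   = 6.1852 · 3 / 0.04
   = 463.89
Design effect: 2.01 × 463.89 = 932.41.
Round up → n₁ = 933; n₂ = r·n₁ = 2 × 933 = 1866.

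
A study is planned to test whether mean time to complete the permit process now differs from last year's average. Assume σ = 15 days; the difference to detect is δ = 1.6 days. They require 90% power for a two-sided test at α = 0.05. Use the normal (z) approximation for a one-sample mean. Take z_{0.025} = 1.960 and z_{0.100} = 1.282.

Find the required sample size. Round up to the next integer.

n = (z_{α/2} + z_β)² · σ² / δ²
  = (1.960 + 1.282)² · 15² / 1.6²
  = 10.5106 · 225 / 2.56
  = 923.78
Round up → n = 924.

n = 924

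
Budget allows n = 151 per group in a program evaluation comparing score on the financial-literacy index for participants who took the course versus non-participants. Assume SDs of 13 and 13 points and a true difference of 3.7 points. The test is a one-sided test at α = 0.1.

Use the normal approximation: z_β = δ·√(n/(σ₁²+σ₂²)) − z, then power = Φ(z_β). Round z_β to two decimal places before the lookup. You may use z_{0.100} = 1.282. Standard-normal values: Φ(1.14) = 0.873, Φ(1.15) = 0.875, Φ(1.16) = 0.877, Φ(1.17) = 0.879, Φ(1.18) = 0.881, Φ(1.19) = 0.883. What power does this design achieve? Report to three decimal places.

z_β = δ·√(n/(σ₁²+σ₂²)) − z_α
    = 3.7 · √(151/338) − 1.282
    = 3.7 · 0.66839 − 1.282
    = 2.4730 − 1.282 = 1.1910 → 1.19
Power = Φ(1.19) = 0.883.

Power ≈ 0.883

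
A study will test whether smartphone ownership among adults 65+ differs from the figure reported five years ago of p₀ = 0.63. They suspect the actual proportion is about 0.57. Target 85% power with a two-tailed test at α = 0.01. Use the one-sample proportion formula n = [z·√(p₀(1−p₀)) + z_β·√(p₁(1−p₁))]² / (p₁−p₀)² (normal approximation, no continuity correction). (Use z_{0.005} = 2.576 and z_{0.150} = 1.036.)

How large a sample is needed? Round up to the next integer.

n = 858

n = [z_{α/2}·√(p₀q₀) + z_β·√(p₁q₁)]² / (p₁ − p₀)²
  = [2.576·√(0.63·0.37) + 1.036·√(0.57·0.43)]² / (-0.06)²
  = [2.576·0.4828 + 1.036·0.4951]² / 0.0036
  = [1.7566]² / 0.0036
  = 857.13
Round up → n = 858.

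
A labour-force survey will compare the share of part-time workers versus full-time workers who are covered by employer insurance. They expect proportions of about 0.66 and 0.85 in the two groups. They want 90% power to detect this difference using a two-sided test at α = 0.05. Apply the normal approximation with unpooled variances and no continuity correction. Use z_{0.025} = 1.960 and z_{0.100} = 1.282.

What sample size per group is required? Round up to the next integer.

n = (z_{α/2} + z_β)² · [p₁(1−p₁) + p₂(1−p₂)] / (p₁ − p₂)²
  = (1.960 + 1.282)² · (0.66·0.34 + 0.85·0.15) / (-0.19)²
  = (3.242)² · (0.2244 + 0.1275) / 0.0361
  = 10.5106 · 0.3519 / 0.0361
  = 102.46
Round up → n = 103 per group.

n = 103 per group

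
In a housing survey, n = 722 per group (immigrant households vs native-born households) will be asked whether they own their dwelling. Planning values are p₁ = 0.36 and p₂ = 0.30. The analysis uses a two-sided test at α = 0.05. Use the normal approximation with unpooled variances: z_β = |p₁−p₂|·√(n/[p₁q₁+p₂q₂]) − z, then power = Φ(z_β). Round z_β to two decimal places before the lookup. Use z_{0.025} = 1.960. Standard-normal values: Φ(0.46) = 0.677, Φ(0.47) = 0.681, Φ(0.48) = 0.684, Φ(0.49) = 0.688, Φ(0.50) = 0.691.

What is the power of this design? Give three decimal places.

z_β = |p₁−p₂|·√(n/[p₁q₁+p₂q₂]) − z_{α/2}
    = 0.06 · √(722/0.4404) − 1.960
    = 0.06 · 40.4897 − 1.960
    = 2.4294 − 1.960 = 0.4694 → 0.47
Power = Φ(0.47) = 0.681.

Power ≈ 0.681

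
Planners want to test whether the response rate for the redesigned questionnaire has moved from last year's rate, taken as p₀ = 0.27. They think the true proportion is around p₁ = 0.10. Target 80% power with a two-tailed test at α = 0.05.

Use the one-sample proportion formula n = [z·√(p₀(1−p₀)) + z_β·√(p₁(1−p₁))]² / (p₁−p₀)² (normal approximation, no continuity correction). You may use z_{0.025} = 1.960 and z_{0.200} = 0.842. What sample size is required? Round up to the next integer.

n = [z_{α/2}·√(p₀q₀) + z_β·√(p₁q₁)]² / (p₁ − p₀)²
  = [1.960·√(0.27·0.73) + 0.842·√(0.10·0.90)]² / (-0.17)²
  = [1.960·0.4440 + 0.842·0.3000]² / 0.0289
  = [1.1228]² / 0.0289
  = 43.62
Round up → n = 44.

n = 44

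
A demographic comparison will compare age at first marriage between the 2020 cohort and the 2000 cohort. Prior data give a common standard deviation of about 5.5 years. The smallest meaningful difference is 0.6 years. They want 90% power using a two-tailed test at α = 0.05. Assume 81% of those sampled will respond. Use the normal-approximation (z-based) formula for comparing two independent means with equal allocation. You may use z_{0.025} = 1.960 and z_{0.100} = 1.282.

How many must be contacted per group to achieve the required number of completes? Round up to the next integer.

n = (z_{α/2} + z_β)² · (σ₁² + σ₂²) / δ²
  = (1.960 + 1.282)² · (2·5.5² = 60.5) / 0.6²
  = 10.5106 · 60.5 / 0.36
  = 1766.36
Adjust for 81% response: 1766.36 / 0.81 = 2180.69.
Round up → n = 2181 per group.

n = 2181 per group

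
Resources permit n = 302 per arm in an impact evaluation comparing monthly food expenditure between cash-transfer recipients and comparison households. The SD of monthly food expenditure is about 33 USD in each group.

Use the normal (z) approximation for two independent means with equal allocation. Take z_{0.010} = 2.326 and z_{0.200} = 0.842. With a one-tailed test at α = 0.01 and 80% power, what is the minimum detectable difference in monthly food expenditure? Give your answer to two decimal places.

δ = (z_α + z_β) · √((σ₁²+σ₂²)/n)
  = (2.326 + 0.842) · √(2178/302)
  = 3.168 · √7.2119
  = 3.168 · 2.6855
  = 8.5077

Minimum detectable difference ≈ 8.51 USD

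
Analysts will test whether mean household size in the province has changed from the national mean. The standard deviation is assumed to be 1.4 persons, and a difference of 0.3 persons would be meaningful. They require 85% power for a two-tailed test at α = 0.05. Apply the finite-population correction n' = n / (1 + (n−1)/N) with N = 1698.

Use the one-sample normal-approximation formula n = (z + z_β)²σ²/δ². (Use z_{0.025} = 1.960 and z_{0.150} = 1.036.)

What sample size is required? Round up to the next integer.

n = (z_{α/2} + z_β)² · σ² / δ²
  = (1.960 + 1.036)² · 1.4² / 0.3²
  = 8.9760 · 1.96 / 0.09
  = 195.48
Finite-population correction (N = 1698): 195.48 / (1 + (195.48 − 1)/1698) = 175.39.
Round up → n = 176.

n = 176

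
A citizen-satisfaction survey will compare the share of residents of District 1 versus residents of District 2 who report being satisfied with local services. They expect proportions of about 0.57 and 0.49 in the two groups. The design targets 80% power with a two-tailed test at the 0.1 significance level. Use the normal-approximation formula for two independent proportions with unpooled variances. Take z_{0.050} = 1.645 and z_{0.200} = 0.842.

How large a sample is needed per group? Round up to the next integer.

n = (z_{α/2} + z_β)² · [p₁(1−p₁) + p₂(1−p₂)] / (p₁ − p₂)²
  = (1.645 + 0.842)² · (0.57·0.43 + 0.49·0.51) / (0.08)²
  = (2.487)² · (0.2451 + 0.2499) / 0.0064
  = 6.1852 · 0.4950 / 0.0064
  = 478.38
Round up → n = 479 per group.

n = 479 per group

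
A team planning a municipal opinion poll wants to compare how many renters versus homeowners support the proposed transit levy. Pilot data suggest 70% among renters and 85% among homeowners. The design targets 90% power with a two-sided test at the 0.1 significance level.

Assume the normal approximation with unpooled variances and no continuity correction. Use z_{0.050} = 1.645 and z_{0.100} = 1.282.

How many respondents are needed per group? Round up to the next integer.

n = (z_{α/2} + z_β)² · [p₁(1−p₁) + p₂(1−p₂)] / (p₁ − p₂)²
  = (1.645 + 1.282)² · (0.70·0.30 + 0.85·0.15) / (-0.15)²
  = (2.927)² · (0.2100 + 0.1275) / 0.0225
  = 8.5673 · 0.3375 / 0.0225
  = 128.51
Round up → n = 129 per group.

n = 129 per group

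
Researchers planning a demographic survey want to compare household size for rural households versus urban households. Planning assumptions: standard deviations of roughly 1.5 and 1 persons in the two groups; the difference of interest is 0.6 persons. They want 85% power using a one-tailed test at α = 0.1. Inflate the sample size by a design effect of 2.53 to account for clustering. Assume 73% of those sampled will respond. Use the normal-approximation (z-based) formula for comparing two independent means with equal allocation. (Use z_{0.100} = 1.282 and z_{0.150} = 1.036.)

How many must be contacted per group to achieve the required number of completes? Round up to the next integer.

n = 169 per group

n = (z_α + z_β)² · (σ₁² + σ₂²) / δ²
  = (1.282 + 1.036)² · (1.5² + 1² = 3.25) / 0.6²
  = 5.3731 · 3.25 / 0.36
  = 48.51
Design effect: 2.53 × 48.51 = 122.72.
Adjust for 73% response: 122.72 / 0.73 = 168.11.
Round up → n = 169 per group.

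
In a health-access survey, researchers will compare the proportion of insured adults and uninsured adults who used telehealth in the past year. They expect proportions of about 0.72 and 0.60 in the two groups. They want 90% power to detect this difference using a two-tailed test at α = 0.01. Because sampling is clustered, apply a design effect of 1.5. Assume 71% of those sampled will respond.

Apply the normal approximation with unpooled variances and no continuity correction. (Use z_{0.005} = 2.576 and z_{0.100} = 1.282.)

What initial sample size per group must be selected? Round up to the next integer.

n = 965 per group

n = (z_{α/2} + z_β)² · [p₁(1−p₁) + p₂(1−p₂)] / (p₁ − p₂)²
  = (2.576 + 1.282)² · (0.72·0.28 + 0.60·0.40) / (0.12)²
  = (3.858)² · (0.2016 + 0.2400) / 0.0144
  = 14.8842 · 0.4416 / 0.0144
  = 456.45
Design effect: 1.5 × 456.45 = 684.67.
Adjust for 71% response: 684.67 / 0.71 = 964.33.
Round up → n = 965 per group.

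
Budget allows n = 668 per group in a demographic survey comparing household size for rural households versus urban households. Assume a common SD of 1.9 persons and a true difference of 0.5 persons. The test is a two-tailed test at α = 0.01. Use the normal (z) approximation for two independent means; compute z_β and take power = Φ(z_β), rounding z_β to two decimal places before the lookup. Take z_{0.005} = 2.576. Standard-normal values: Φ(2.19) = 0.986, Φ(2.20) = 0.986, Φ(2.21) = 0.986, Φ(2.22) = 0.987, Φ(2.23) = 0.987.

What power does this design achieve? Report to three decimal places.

z_β = δ·√(n/(σ₁²+σ₂²)) − z_{α/2}
    = 0.5 · √(668/7.22) − 2.576
    = 0.5 · 9.61877 − 2.576
    = 4.8094 − 2.576 = 2.2334 → 2.23
Power = Φ(2.23) = 0.987.

Power ≈ 0.987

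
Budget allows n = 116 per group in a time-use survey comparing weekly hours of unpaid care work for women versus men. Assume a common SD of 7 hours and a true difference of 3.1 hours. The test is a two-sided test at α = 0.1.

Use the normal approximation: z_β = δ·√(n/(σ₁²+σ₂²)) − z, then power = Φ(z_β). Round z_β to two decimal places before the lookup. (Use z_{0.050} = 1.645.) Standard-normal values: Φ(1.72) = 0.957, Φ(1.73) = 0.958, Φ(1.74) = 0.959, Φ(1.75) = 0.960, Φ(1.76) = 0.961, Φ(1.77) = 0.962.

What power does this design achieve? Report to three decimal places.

z_β = δ·√(n/(σ₁²+σ₂²)) − z_{α/2}
    = 3.1 · √(116/98) − 1.645
    = 3.1 · 1.08797 − 1.645
    = 3.3727 − 1.645 = 1.7277 → 1.73
Power = Φ(1.73) = 0.958.

Power ≈ 0.958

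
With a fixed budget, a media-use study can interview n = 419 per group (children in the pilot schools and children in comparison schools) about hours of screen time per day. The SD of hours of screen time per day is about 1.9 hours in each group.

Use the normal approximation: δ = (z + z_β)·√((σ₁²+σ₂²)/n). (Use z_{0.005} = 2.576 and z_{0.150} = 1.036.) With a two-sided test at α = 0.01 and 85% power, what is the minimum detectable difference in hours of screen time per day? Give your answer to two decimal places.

Minimum detectable difference ≈ 0.47 hours

δ = (z_{α/2} + z_β) · √((σ₁²+σ₂²)/n)
  = (2.576 + 1.036) · √(7.22/419)
  = 3.612 · √0.01723
  = 3.612 · 0.1313
  = 0.4741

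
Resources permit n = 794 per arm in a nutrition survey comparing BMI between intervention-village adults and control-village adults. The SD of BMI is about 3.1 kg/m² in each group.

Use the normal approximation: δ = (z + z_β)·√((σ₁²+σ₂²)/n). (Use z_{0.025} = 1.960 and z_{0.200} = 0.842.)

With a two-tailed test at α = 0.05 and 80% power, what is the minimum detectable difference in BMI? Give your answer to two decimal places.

Minimum detectable difference ≈ 0.44 kg/m²

δ = (z_{α/2} + z_β) · √((σ₁²+σ₂²)/n)
  = (1.960 + 0.842) · √(19.22/794)
  = 2.802 · √0.02421
  = 2.802 · 0.1556
  = 0.4359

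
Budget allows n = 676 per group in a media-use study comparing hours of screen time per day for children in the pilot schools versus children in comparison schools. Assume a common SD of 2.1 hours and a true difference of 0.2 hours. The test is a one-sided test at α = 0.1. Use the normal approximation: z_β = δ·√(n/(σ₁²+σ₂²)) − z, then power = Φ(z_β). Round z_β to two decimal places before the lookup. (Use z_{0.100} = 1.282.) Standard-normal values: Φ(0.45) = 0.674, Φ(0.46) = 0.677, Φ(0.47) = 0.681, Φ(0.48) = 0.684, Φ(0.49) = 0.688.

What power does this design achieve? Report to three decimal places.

z_β = δ·√(n/(σ₁²+σ₂²)) − z_α
    = 0.2 · √(676/8.82) − 1.282
    = 0.2 · 8.75466 − 1.282
    = 1.7509 − 1.282 = 0.4689 → 0.47
Power = Φ(0.47) = 0.681.

Power ≈ 0.681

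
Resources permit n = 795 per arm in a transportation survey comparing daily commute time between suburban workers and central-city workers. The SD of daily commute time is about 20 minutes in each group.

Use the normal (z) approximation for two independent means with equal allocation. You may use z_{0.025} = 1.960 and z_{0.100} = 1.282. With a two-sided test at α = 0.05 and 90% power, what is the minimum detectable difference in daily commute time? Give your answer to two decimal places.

Minimum detectable difference ≈ 3.25 minutes

δ = (z_{α/2} + z_β) · √((σ₁²+σ₂²)/n)
  = (1.960 + 1.282) · √(800/795)
  = 3.242 · √1.0063
  = 3.242 · 1.0031
  = 3.2522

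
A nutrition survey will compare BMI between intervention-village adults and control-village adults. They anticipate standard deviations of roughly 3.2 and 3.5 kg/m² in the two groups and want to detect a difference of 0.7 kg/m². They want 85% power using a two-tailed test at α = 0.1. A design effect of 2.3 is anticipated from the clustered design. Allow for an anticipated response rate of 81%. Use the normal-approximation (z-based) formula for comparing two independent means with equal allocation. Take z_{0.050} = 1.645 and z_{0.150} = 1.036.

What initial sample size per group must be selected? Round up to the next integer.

n = (z_{α/2} + z_β)² · (σ₁² + σ₂²) / δ²
  = (1.645 + 1.036)² · (3.2² + 3.5² = 22.49) / 0.7²
  = 7.1878 · 22.49 / 0.49
  = 329.90
Design effect: 2.3 × 329.90 = 758.78.
Adjust for 81% response: 758.78 / 0.81 = 936.76.
Round up → n = 937 per group.

n = 937 per group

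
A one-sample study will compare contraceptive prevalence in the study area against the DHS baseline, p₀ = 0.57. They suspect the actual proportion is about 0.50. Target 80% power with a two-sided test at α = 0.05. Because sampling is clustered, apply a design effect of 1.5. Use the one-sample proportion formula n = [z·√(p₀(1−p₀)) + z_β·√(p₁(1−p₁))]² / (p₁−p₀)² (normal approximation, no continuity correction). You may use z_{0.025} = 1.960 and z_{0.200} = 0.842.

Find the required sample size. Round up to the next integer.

n = [z_{α/2}·√(p₀q₀) + z_β·√(p₁q₁)]² / (p₁ − p₀)²
  = [1.960·√(0.57·0.43) + 0.842·√(0.50·0.50)]² / (-0.07)²
  = [1.960·0.4951 + 0.842·0.5000]² / 0.0049
  = [1.3913]² / 0.0049
  = 395.07
Design effect: 1.5 × 395.07 = 592.61.
Round up → n = 593.

n = 593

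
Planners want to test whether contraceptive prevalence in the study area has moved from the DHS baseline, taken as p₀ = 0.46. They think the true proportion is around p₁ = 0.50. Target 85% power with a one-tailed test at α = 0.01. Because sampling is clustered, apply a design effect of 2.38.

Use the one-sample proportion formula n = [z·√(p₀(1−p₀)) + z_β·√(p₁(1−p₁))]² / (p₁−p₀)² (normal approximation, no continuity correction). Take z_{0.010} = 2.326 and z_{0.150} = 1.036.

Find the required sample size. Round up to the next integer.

n = [z_α·√(p₀q₀) + z_β·√(p₁q₁)]² / (p₁ − p₀)²
  = [2.326·√(0.46·0.54) + 1.036·√(0.50·0.50)]² / (0.04)²
  = [2.326·0.4984 + 1.036·0.5000]² / 0.0016
  = [1.6773]² / 0.0016
  = 1758.28
Design effect: 2.38 × 1758.28 = 4184.70.
Round up → n = 4185.

n = 4185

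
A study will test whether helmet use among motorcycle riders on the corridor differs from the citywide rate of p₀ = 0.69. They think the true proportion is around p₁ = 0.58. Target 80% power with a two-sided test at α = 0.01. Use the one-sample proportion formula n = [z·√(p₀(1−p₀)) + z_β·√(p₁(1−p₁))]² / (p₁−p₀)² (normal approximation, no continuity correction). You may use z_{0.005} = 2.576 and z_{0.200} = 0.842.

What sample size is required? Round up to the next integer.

n = [z_{α/2}·√(p₀q₀) + z_β·√(p₁q₁)]² / (p₁ − p₀)²
  = [2.576·√(0.69·0.31) + 0.842·√(0.58·0.42)]² / (-0.11)²
  = [2.576·0.4625 + 0.842·0.4936]² / 0.0121
  = [1.6070]² / 0.0121
  = 213.41
Round up → n = 214.

n = 214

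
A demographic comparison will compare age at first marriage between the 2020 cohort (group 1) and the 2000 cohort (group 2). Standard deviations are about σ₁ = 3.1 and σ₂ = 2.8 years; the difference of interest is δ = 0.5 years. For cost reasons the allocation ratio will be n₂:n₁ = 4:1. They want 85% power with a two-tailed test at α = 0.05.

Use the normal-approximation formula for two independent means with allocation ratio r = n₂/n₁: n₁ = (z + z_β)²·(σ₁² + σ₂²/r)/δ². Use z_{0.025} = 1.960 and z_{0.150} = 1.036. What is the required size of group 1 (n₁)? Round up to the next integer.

n₁ = (z_{α/2} + z_β)² · (σ₁² + σ₂²/r) / δ²
   = (1.960 + 1.036)² · (3.1² + 2.8²/4) / 0.5²
   = 8.9760 · (9.61 + 1.96) / 0.25
   = 8.9760 · 11.57 / 0.25
   = 415.41
Round up → n₁ = 416; n₂ = r·n₁ = 4 × 416 = 1664.

n₁ = 416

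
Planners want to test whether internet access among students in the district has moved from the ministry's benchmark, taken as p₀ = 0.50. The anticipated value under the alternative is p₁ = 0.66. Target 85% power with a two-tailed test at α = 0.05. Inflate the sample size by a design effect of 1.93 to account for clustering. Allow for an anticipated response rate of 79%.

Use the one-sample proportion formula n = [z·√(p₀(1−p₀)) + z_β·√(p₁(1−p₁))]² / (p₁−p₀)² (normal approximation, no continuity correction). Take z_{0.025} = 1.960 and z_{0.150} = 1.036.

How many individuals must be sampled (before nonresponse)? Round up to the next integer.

n = [z_{α/2}·√(p₀q₀) + z_β·√(p₁q₁)]² / (p₁ − p₀)²
  = [1.960·√(0.50·0.50) + 1.036·√(0.66·0.34)]² / (0.16)²
  = [1.960·0.5000 + 1.036·0.4737]² / 0.0256
  = [1.4708]² / 0.0256
  = 84.50
Design effect: 1.93 × 84.50 = 163.08.
Adjust for 79% response: 163.08 / 0.79 = 206.43.
Round up → n = 207.

n = 207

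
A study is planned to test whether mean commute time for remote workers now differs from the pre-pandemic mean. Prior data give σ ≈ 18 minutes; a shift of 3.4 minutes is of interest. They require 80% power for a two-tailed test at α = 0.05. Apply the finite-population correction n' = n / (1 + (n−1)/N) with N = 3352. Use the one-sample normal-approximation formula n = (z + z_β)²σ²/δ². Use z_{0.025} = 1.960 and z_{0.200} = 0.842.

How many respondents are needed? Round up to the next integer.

n = 207

n = (z_{α/2} + z_β)² · σ² / δ²
  = (1.960 + 0.842)² · 18² / 3.4²
  = 7.8512 · 324 / 11.56
  = 220.05
Finite-population correction (N = 3352): 220.05 / (1 + (220.05 − 1)/3352) = 206.55.
Round up → n = 207.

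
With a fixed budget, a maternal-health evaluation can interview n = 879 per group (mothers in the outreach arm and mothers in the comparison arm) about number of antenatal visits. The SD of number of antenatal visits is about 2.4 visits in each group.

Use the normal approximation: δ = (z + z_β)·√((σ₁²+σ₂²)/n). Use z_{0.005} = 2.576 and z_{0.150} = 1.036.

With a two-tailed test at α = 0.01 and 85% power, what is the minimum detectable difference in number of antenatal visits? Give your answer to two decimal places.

δ = (z_{α/2} + z_β) · √((σ₁²+σ₂²)/n)
  = (2.576 + 1.036) · √(11.52/879)
  = 3.612 · √0.01311
  = 3.612 · 0.1145
  = 0.4135

Minimum detectable difference ≈ 0.41 visits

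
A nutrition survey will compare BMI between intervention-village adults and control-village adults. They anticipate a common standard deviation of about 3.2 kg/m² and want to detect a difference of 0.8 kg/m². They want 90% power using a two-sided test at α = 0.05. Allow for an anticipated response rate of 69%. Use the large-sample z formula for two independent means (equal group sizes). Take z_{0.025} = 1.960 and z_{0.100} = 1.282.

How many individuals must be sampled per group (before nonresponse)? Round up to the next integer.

n = 488 per group

n = (z_{α/2} + z_β)² · (σ₁² + σ₂²) / δ²
  = (1.960 + 1.282)² · (2·3.2² = 20.48) / 0.8²
  = 10.5106 · 20.48 / 0.64
  = 336.34
Adjust for 69% response: 336.34 / 0.69 = 487.45.
Round up → n = 488 per group.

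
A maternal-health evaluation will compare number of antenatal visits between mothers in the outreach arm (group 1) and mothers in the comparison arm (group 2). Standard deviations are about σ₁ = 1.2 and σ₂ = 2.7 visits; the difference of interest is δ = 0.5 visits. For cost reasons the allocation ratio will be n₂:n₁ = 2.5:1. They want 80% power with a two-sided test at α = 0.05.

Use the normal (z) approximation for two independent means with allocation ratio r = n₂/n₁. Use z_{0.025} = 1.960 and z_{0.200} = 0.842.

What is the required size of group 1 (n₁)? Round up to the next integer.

n₁ = (z_{α/2} + z_β)² · (σ₁² + σ₂²/r) / δ²
   = (1.960 + 0.842)² · (1.2² + 2.7²/2.5) / 0.5²
   = 7.8512 · (1.44 + 2.916) / 0.25
   = 7.8512 · 4.356 / 0.25
   = 136.80
Round up → n₁ = 137; n₂ = r·n₁ = 2.5 × 137 = 343.

n₁ = 137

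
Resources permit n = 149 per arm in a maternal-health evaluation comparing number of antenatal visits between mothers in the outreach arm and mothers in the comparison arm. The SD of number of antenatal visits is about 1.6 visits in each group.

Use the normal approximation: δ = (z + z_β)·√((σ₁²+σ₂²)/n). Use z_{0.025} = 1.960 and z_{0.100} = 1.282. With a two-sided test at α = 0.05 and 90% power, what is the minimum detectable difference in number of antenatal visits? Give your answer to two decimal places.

Minimum detectable difference ≈ 0.60 visits

δ = (z_{α/2} + z_β) · √((σ₁²+σ₂²)/n)
  = (1.960 + 1.282) · √(5.12/149)
  = 3.242 · √0.03436
  = 3.242 · 0.1854
  = 0.6010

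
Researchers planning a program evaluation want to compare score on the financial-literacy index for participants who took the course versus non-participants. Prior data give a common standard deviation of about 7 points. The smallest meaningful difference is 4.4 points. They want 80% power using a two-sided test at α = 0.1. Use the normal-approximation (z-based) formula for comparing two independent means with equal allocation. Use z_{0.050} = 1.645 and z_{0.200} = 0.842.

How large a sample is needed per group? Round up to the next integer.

n = 32 per group

n = (z_{α/2} + z_β)² · (σ₁² + σ₂²) / δ²
  = (1.645 + 0.842)² · (2·7² = 98) / 4.4²
  = 6.1852 · 98 / 19.36
  = 31.31
Round up → n = 32 per group.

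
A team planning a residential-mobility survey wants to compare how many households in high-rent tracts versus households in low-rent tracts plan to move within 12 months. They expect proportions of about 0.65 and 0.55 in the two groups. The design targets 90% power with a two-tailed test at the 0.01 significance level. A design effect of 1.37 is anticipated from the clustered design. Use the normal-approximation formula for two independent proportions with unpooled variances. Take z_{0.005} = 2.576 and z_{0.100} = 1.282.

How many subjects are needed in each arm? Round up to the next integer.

n = (z_{α/2} + z_β)² · [p₁(1−p₁) + p₂(1−p₂)] / (p₁ − p₂)²
  = (2.576 + 1.282)² · (0.65·0.35 + 0.55·0.45) / (0.10)²
  = (3.858)² · (0.2275 + 0.2475) / 0.0100
  = 14.8842 · 0.4750 / 0.0100
  = 707.00
Design effect: 1.37 × 707.00 = 968.59.
Round up → n = 969 per group.

n = 969 per group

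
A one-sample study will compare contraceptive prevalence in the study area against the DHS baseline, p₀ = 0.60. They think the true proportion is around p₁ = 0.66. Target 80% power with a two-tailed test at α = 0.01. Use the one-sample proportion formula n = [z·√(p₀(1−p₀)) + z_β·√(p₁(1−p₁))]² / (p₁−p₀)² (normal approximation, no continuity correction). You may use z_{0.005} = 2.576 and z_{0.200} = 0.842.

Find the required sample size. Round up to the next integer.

n = [z_{α/2}·√(p₀q₀) + z_β·√(p₁q₁)]² / (p₁ − p₀)²
  = [2.576·√(0.60·0.40) + 0.842·√(0.66·0.34)]² / (0.06)²
  = [2.576·0.4899 + 0.842·0.4737]² / 0.0036
  = [1.6608]² / 0.0036
  = 766.22
Round up → n = 767.

n = 767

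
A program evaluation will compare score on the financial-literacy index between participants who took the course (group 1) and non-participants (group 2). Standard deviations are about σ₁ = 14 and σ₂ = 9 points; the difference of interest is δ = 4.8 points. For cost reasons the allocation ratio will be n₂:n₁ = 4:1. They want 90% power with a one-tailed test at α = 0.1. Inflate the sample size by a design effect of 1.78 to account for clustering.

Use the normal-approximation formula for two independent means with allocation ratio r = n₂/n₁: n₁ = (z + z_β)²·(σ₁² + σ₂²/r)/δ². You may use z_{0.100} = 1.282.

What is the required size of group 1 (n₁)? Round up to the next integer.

n₁ = 110

n₁ = (z_α + z_β)² · (σ₁² + σ₂²/r) / δ²
   = (1.282 + 1.282)² · (14² + 9²/4) / 4.8²
   = 6.5741 · (196 + 20.25) / 23.04
   = 6.5741 · 216.25 / 23.04
   = 61.70
Design effect: 1.78 × 61.70 = 109.83.
Round up → n₁ = 110; n₂ = r·n₁ = 4 × 110 = 440.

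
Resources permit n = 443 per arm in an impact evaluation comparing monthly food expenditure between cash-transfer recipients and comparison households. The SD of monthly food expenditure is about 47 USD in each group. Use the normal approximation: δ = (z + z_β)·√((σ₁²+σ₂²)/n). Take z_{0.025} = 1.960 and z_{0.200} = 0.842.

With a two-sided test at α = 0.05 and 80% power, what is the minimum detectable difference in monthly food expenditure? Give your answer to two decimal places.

δ = (z_{α/2} + z_β) · √((σ₁²+σ₂²)/n)
  = (1.960 + 0.842) · √(4418/443)
  = 2.802 · √9.9729
  = 2.802 · 3.1580
  = 8.8487

Minimum detectable difference ≈ 8.85 USD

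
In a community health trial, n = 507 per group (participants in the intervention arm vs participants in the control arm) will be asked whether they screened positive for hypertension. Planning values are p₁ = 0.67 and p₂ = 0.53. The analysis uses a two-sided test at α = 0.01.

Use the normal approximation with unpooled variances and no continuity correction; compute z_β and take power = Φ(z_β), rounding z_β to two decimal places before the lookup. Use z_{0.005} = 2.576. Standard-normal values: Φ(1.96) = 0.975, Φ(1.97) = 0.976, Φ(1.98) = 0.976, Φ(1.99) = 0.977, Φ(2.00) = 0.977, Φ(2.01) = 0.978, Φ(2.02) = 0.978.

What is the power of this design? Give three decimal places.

Power ≈ 0.978

z_β = |p₁−p₂|·√(n/[p₁q₁+p₂q₂]) − z_{α/2}
    = 0.14 · √(507/0.4702) − 2.576
    = 0.14 · 32.8369 − 2.576
    = 4.5972 − 2.576 = 2.0212 → 2.02
Power = Φ(2.02) = 0.978.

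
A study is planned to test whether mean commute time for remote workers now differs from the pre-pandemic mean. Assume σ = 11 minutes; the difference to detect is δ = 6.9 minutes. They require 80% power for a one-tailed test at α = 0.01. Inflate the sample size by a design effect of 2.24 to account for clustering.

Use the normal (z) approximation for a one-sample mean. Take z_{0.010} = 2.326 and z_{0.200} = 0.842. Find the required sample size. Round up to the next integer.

n = 58

n = (z_α + z_β)² · σ² / δ²
  = (2.326 + 0.842)² · 11² / 6.9²
  = 10.0362 · 121 / 47.61
  = 25.51
Design effect: 2.24 × 25.51 = 57.14.
Round up → n = 58.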